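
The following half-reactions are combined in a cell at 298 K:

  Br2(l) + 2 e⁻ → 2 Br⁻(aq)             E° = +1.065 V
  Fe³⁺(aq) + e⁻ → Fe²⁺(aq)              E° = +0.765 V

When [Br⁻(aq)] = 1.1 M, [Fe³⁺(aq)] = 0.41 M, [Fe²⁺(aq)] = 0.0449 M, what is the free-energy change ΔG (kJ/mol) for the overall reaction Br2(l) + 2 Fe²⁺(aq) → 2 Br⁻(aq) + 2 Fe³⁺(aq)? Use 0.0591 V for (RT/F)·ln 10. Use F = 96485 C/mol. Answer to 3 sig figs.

−46.5 kJ/mol

E°cell = +1.065 − (+0.765) = +0.300 V; the balanced reaction transfers n = 2 electrons.
The reaction quotient is ([Br⁻(aq)]^2·[Fe³⁺(aq)]^2) / [Fe²⁺(aq)]^2 = 101; by Nernst, E = +0.300 − (0.0591/2)(2.004) = +0.2408 V.
Then ΔG = −nFE = −2 × 96485 × +0.2408 J/mol = −46.5 kJ/mol.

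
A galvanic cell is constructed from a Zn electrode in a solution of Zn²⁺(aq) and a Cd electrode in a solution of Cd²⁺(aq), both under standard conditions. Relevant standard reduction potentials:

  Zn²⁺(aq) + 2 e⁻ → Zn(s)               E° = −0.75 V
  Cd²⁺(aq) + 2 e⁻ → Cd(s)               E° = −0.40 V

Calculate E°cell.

The Cd²⁺/Cd couple has the higher E°, so Cd ion is reduced (cathode) and Zn is oxidized (anode).
E°cell = E°(cathode) − E°(anode) = −0.40 − (−0.75) = +0.35 V.

+0.35 V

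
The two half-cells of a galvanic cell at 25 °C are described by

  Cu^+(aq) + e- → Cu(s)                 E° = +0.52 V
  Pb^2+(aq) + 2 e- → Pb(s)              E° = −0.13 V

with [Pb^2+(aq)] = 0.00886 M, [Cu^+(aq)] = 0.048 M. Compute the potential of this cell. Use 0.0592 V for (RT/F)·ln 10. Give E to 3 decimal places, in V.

Cu⁺/Cu is reduced (cathode, E° = +0.52 V) and Pb²⁺/Pb is oxidized (anode).
E°cell = +0.52 − (−0.13) = +0.65 V, with n = 2 electrons transferred.
Balancing gives 2 Cu^+(aq) + Pb(s) → 2 Cu(s) + Pb^2+(aq); hence Q = [Pb^2+(aq)] / [Cu^+(aq)]^2 = 3.85 (log Q = 0.585).
Applying E = E° − (RT ln10/nF)·log Q gives +0.65 − (0.0592/2)(0.585) = +0.633 V.

+0.633 V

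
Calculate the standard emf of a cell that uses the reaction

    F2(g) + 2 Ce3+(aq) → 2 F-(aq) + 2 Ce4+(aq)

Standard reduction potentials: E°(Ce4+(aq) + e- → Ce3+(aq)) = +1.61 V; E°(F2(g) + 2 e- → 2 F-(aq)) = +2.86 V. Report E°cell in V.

F2(g) gains electrons, so the F₂/F⁻ couple is the cathode; the Ce⁴⁺/Ce³⁺ couple is the anode.
E°cell = E°(cathode) − E°(anode) = +2.86 − (+1.61) = +1.25 V.

+1.25 V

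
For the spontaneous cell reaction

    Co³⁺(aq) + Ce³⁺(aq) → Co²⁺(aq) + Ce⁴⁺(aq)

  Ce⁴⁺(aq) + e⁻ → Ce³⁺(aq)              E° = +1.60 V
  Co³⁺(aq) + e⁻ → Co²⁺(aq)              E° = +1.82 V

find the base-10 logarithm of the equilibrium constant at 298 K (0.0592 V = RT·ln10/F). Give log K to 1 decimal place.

The Co³⁺/Co²⁺ couple is reduced (cathode); E°cell = +1.82 − (+1.60) = +0.22 V with n = 1.
At equilibrium E = 0, so log K = nE°cell / 0.0592 = (1)(+0.22) / 0.0592 = 3.7.

log K = 3.7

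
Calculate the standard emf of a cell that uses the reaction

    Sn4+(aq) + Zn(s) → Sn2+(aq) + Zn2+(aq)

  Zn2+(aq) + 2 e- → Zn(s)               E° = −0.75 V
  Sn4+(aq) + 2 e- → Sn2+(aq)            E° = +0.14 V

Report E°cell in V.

+0.89 V

In the reaction as written, Sn4+(aq) is reduced (cathode) and Zn2+(aq) is produced by oxidation at the anode.
E°cell = E°(cathode) − E°(anode) = +0.14 − (−0.75) = +0.89 V.
The positive value indicates the reaction is spontaneous as written.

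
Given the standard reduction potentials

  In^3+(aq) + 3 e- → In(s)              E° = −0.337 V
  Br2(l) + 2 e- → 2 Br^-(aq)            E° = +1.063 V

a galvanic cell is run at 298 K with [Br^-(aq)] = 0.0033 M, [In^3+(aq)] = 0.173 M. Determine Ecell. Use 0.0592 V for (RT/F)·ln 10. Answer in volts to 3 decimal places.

The Br₂/Br⁻ couple has the more positive E°, so it is the cathode; In³⁺/In is the anode.
E°cell = +1.063 − (−0.337) = +1.400 V, with n = 6 electrons transferred.
The balanced reaction is 3 Br2(l) + 2 In(s) → 6 Br^-(aq) + 2 In^3+(aq), so Q = [Br^-(aq)]^6·[In^3+(aq)]^2 = 3.87×10^−17 and log Q = −16.413.
E = E° − (0.0592/n)·log Q = +1.400 − (0.0592/6)(−16.413) = +1.562 V.

+1.562 V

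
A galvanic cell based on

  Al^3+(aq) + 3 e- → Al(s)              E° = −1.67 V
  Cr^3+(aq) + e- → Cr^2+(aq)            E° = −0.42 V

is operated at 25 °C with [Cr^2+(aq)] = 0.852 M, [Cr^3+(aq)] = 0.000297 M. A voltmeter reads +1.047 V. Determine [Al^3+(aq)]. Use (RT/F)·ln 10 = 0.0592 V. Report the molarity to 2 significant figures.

0.82 M

Cr³⁺/Cr²⁺ is the cathode (higher E°); E°cell = −0.42 − (−1.67) = +1.25 V with n = 3.
Rearranging E = E° − (0.0592/n)·log Q gives log Q = 3(+1.25 − (+1.047))/0.0592 = 10.287.
The balanced reaction is 3 Cr^3+(aq) + Al(s) → 3 Cr^2+(aq) + Al^3+(aq), so Q = ([Cr^2+(aq)]^3·[Al^3+(aq)]) / [Cr^3+(aq)]^3.
Solving for the unknown gives log [Al^3+(aq)] = −0.086, so [Al^3+(aq)] ≈ 0.82 M.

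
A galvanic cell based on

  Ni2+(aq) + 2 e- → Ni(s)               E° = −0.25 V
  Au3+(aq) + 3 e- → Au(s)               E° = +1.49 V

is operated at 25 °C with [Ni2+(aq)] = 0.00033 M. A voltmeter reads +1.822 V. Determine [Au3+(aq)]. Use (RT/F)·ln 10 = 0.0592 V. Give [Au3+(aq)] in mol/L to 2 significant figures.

0.086 M

With Au³⁺/Au at the cathode and Ni²⁺/Ni at the anode, E°cell = +1.49 − (−0.25) = +1.74 V (n = 6).
Since E = E° − (0.0592/n)·log Q, log Q = n(E° − E)/0.0592 = −8.311.
Balancing electrons gives 2 Au3+(aq) + 3 Ni(s) → 2 Au(s) + 3 Ni2+(aq); thus Q = [Ni2+(aq)]^3 / [Au3+(aq)]^2.
Solving for the unknown gives log [Au3+(aq)] = −1.067, so [Au3+(aq)] ≈ 0.086 M.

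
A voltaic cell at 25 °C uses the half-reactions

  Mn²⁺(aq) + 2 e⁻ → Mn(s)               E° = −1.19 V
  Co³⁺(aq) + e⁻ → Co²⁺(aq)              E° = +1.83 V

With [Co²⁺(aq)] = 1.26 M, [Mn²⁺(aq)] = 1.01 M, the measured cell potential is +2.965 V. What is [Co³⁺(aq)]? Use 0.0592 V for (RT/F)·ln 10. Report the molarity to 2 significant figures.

0.15 M

The Co³⁺/Co²⁺ couple has the larger reduction potential, so it is the cathode: E°cell = +1.83 − (−1.19) = +3.02 V and n = 2.
From the Nernst equation, log Q = n(E° − E)/0.0592 = 2·(+3.02 − (+2.965))/0.0592 = 1.858.
For 2 Co³⁺(aq) + Mn(s) → 2 Co²⁺(aq) + Mn²⁺(aq), the reaction quotient is Q = ([Co²⁺(aq)]^2·[Mn²⁺(aq)]) / [Co³⁺(aq)]^2.
Substituting the known concentrations and solving, log [Co³⁺(aq)] = −0.826 and [Co³⁺(aq)] = 0.15 M.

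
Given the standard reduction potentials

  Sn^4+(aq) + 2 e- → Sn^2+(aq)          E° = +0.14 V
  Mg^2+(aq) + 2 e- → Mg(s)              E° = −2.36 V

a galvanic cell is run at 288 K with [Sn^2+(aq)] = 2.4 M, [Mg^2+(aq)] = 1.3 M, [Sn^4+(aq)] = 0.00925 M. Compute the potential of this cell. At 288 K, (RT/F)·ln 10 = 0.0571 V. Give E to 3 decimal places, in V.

Since E°(Sn⁴⁺/Sn²⁺) > E°(Mg²⁺/Mg), Sn⁴⁺/Sn²⁺ serves as the cathode.
The standard potential is +0.14 − (−2.36) = +2.50 V and the balanced reaction transfers n = 2 electrons.
The balanced reaction is Sn^4+(aq) + Mg(s) → Sn^2+(aq) + Mg^2+(aq), so Q = ([Sn^2+(aq)]·[Mg^2+(aq)]) / [Sn^4+(aq)] = 337 and log Q = 2.528.
Applying E = E° − (RT ln10/nF)·log Q gives +2.50 − (0.0571/2)(2.528) = +2.428 V.

+2.428 V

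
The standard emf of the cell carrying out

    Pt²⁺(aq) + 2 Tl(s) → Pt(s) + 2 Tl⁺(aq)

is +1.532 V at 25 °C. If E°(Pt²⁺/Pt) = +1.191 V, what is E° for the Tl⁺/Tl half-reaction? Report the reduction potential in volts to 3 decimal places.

In the reaction as written the Pt²⁺/Pt couple is reduced (cathode) and Tl⁺/Tl is oxidized (anode), so E°cell = E°(Pt²⁺/Pt) − E°(Tl⁺/Tl).
E°(Tl⁺/Tl) = E°(cathode) − E°cell = +1.191 − (+1.532) = −0.341 V.

−0.341 V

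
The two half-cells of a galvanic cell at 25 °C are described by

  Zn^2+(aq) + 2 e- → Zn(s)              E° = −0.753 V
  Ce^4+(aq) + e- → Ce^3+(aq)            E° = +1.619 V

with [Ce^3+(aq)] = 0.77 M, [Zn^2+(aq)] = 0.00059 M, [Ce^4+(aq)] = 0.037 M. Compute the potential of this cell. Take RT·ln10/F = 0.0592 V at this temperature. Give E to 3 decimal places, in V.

+2.390 V

Since E°(Ce⁴⁺/Ce³⁺) > E°(Zn²⁺/Zn), Ce⁴⁺/Ce³⁺ serves as the cathode.
E°cell = E°cat − E°an = +1.619 − (−0.753) = +2.372 V; n = 2.
The balanced reaction is 2 Ce^4+(aq) + Zn(s) → 2 Ce^3+(aq) + Zn^2+(aq), so Q = ([Ce^3+(aq)]^2·[Zn^2+(aq)]) / [Ce^4+(aq)]^2 = 0.256 and log Q = −0.593.
Applying E = E° − (RT ln10/nF)·log Q gives +2.372 − (0.0592/2)(−0.593) = +2.390 V.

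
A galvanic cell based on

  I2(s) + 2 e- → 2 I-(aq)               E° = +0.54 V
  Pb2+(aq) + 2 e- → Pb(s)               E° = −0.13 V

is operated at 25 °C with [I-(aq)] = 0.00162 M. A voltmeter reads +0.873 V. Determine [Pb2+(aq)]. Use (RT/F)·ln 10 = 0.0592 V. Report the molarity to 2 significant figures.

With I₂/I⁻ at the cathode and Pb²⁺/Pb at the anode, E°cell = +0.54 − (−0.13) = +0.67 V (n = 2).
From the Nernst equation, log Q = n(E° − E)/0.0592 = 2·(+0.67 − (+0.873))/0.0592 = −6.858.
The balanced reaction is I2(s) + Pb(s) → 2 I-(aq) + Pb2+(aq), so Q = [I-(aq)]^2·[Pb2+(aq)].
Isolating [Pb2+(aq)] in Q = 10^{−6.858} yields log [Pb2+(aq)] = −1.277, i.e. 0.053 M.

0.053 M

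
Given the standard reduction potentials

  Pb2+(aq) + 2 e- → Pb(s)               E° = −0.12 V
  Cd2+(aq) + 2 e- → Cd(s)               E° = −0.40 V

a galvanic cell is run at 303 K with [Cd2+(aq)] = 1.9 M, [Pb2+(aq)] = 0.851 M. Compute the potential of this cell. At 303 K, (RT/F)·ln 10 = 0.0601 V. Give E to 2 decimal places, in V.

Pb²⁺/Pb is reduced (cathode, E° = −0.12 V) and Cd²⁺/Cd is oxidized (anode).
E°cell = E°cat − E°an = −0.12 − (−0.40) = +0.28 V; n = 2.
The balanced reaction is Pb2+(aq) + Cd(s) → Pb(s) + Cd2+(aq), so Q = [Cd2+(aq)] / [Pb2+(aq)] = 2.23 and log Q = 0.349.
By the Nernst equation, E = +0.28 − (0.0601/2)·(0.349) = +0.27 V.

+0.27 V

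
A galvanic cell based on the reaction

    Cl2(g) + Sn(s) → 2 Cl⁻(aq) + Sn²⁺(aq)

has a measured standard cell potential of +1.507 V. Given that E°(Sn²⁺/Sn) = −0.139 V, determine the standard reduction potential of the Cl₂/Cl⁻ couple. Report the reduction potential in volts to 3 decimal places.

In the reaction as written the Cl₂/Cl⁻ couple is reduced (cathode) and Sn²⁺/Sn is oxidized (anode), so E°cell = E°(Cl₂/Cl⁻) − E°(Sn²⁺/Sn).
E°(Cl₂/Cl⁻) = E°cell + E°(anode) = +1.507 + (−0.139) = +1.368 V.

+1.368 V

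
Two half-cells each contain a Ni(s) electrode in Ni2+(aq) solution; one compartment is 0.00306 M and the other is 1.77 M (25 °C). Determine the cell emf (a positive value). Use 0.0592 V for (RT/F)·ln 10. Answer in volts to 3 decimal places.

0.082 V

For a concentration cell E°cell = 0, since both electrodes use the same couple.
The compartment with the higher Ni2+(aq) concentration (1.77 M) acts as the cathode; ions are reduced there and produced at the dilute (0.00306 M) anode.
With n = 2, Ecell = −(0.0592/2)·log([dilute]/[conc]) = −(0.0592/2)·log(0.00306/1.77) = +0.082 V.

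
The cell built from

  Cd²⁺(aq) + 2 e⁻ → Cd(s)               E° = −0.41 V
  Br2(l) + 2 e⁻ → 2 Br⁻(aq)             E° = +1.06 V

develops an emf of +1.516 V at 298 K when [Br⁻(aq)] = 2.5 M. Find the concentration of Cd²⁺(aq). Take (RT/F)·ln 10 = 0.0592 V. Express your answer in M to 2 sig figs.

With Br₂/Br⁻ at the cathode and Cd²⁺/Cd at the anode, E°cell = +1.06 − (−0.41) = +1.47 V (n = 2).
Since E = E° − (0.0592/n)·log Q, log Q = n(E° − E)/0.0592 = −1.554.
The balanced reaction is Br2(l) + Cd(s) → 2 Br⁻(aq) + Cd²⁺(aq), so Q = [Br⁻(aq)]^2·[Cd²⁺(aq)].
Isolating [Cd²⁺(aq)] in Q = 10^{−1.554} yields log [Cd²⁺(aq)] = −2.350, i.e. 0.0045 M.

0.0045 M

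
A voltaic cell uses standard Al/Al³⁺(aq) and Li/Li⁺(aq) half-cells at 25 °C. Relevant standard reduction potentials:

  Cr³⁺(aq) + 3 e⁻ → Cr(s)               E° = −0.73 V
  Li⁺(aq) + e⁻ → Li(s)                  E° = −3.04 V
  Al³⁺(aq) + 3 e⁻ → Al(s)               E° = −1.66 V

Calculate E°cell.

+1.38 V

Of the two couples in this cell, the one with the more positive reduction potential is reduced at the cathode: here that is Al³⁺/Al (−1.66 V); Li⁺/Li (−3.04 V) is the anode.
E°cell = E°(cathode) − E°(anode) = −1.66 − (−3.04) = +1.38 V.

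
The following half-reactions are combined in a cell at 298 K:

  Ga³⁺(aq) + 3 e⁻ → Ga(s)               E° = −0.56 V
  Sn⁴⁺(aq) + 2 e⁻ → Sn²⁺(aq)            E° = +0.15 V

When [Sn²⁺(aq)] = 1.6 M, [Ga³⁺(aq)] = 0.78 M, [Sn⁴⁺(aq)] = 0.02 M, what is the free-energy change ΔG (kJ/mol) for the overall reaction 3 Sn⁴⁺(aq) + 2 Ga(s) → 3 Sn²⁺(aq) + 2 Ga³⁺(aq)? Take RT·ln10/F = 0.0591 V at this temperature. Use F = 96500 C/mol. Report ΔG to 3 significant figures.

E°cell = +0.15 − (−0.56) = +0.71 V; the balanced reaction transfers n = 6 electrons.
Q = ([Sn²⁺(aq)]^3·[Ga³⁺(aq)]^2) / [Sn⁴⁺(aq)]^3 = 3.12×10^5, so log Q = 5.493 and E = +0.71 − (0.0591/6)(5.493) = +0.6559 V.
Finally ΔG = −nFE = −(6)(96500 C/mol)(+0.6559 V) = −380 kJ/mol.

−380 kJ/mol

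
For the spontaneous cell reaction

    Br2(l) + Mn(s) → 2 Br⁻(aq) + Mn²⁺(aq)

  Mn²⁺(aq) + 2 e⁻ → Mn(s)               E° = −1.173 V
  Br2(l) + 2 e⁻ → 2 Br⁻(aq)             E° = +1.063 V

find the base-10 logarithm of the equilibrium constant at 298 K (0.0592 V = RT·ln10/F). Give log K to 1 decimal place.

log K = 75.5

The Br₂/Br⁻ couple is reduced (cathode); E°cell = +1.063 − (−1.173) = +2.236 V with n = 2.
At equilibrium E = 0, so log K = nE°cell / 0.0592 = (2)(+2.236) / 0.0592 = 75.5.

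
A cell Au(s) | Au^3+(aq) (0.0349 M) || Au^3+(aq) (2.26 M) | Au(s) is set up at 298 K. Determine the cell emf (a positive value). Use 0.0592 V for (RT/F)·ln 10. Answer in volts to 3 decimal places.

For a concentration cell E°cell = 0, since both electrodes use the same couple.
The compartment with the higher Au^3+(aq) concentration (2.26 M) acts as the cathode; ions are reduced there and produced at the dilute (0.0349 M) anode.
With n = 3, Ecell = −(0.0592/3)·log([dilute]/[conc]) = −(0.0592/3)·log(0.0349/2.26) = +0.036 V.

0.036 V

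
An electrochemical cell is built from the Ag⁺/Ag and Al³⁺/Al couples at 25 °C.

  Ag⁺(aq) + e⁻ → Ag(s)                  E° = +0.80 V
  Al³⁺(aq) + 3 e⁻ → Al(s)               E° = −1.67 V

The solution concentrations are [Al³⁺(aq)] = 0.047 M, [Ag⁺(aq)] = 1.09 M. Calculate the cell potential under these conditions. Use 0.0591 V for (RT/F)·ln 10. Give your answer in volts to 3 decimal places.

+2.498 V

Ag⁺/Ag is reduced (cathode, E° = +0.80 V) and Al³⁺/Al is oxidized (anode).
E°cell = +0.80 − (−1.67) = +2.47 V, with n = 3 electrons transferred.
The balanced reaction is 3 Ag⁺(aq) + Al(s) → 3 Ag(s) + Al³⁺(aq), so Q = [Al³⁺(aq)] / [Ag⁺(aq)]^3 = 0.0363 and log Q = −1.440.
Applying E = E° − (RT ln10/nF)·log Q gives +2.47 − (0.0591/3)(−1.440) = +2.498 V.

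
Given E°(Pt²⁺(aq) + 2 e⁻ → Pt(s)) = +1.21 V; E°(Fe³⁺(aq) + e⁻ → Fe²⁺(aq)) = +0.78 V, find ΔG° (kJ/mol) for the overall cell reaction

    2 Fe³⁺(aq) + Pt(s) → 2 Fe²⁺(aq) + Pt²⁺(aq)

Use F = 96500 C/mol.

In the reaction as written Fe³⁺(aq) is reduced, so the Fe³⁺/Fe²⁺ couple is the cathode and Pt²⁺/Pt is the anode.
E°cell = +0.78 − (+1.21) = −0.43 V; balancing electrons gives n = 2.
ΔG° = −nFE°cell = −(2)(96500)(−0.43) J/mol = +83.0 kJ/mol.

+83.0 kJ/mol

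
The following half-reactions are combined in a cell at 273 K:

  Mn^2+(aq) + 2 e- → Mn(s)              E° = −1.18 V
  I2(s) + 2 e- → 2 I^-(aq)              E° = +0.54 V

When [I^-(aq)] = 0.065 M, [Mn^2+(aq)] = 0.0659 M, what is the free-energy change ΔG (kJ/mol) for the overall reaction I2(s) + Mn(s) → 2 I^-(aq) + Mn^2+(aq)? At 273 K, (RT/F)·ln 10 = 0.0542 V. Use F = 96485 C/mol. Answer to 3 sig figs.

−350 kJ/mol

With I₂/I⁻ reduced at the cathode, E°cell = +0.54 − (−1.18) = +1.72 V and n = 2.
Q = [I^-(aq)]^2·[Mn^2+(aq)] = 0.000278, so log Q = −3.555 and E = +1.72 − (0.0542/2)(−3.555) = +1.8163 V.
Then ΔG = −nFE = −2 × 96485 × +1.8163 J/mol = −350 kJ/mol.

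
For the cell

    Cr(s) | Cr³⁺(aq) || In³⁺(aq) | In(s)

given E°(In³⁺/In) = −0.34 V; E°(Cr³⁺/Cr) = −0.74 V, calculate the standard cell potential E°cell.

+0.40 V

By convention the left-hand electrode in cell notation is the anode (oxidation) and the right-hand electrode is the cathode (reduction).
E°cell = E°(right) − E°(left) = −0.34 − (−0.74) = +0.40 V.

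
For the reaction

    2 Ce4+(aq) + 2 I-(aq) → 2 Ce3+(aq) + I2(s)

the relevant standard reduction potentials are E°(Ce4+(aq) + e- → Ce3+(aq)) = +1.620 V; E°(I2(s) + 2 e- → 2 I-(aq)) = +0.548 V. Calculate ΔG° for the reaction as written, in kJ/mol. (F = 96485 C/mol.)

−207 kJ/mol

In the reaction as written Ce4+(aq) is reduced, so the Ce⁴⁺/Ce³⁺ couple is the cathode and I₂/I⁻ is the anode.
E°cell = +1.620 − (+0.548) = +1.072 V; balancing electrons gives n = 2.
ΔG° = −nFE°cell = −(2)(96485)(+1.072) J/mol = −207 kJ/mol.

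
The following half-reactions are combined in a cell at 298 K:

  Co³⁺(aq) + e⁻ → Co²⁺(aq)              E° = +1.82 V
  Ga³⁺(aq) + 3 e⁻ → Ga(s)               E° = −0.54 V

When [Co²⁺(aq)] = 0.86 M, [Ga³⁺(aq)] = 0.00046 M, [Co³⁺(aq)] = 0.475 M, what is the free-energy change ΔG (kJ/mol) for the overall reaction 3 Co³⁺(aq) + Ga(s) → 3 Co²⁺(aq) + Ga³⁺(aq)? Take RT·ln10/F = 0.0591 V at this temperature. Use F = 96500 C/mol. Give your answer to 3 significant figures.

With Co³⁺/Co²⁺ reduced at the cathode, E°cell = +1.82 − (−0.54) = +2.36 V and n = 3.
Here Q = ([Co²⁺(aq)]^3·[Ga³⁺(aq)]) / [Co³⁺(aq)]^3 = 0.00273 (log Q = −2.564), giving E = +2.36 − (0.0591/3)·(−2.564) = +2.4105 V.
Finally ΔG = −nFE = −(3)(96500 C/mol)(+2.4105 V) = −698 kJ/mol.

−698 kJ/mol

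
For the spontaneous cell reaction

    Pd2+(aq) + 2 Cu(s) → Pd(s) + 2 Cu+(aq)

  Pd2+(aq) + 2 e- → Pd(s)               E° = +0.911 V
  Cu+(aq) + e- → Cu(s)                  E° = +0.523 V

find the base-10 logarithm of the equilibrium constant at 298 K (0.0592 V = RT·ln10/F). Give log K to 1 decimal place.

The Pd²⁺/Pd couple is reduced (cathode); E°cell = +0.911 − (+0.523) = +0.388 V with n = 2.
At equilibrium E = 0, so log K = nE°cell / 0.0592 = (2)(+0.388) / 0.0592 = 13.1.

log K = 13.1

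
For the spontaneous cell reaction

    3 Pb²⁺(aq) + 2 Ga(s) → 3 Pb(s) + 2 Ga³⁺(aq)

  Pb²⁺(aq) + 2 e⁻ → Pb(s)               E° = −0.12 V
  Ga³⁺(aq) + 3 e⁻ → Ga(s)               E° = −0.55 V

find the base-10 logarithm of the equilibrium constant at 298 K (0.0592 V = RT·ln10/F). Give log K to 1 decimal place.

log K = 43.6

The Pb²⁺/Pb couple is reduced (cathode); E°cell = −0.12 − (−0.55) = +0.43 V with n = 6.
At equilibrium E = 0, so log K = nE°cell / 0.0592 = (6)(+0.43) / 0.0592 = 43.6.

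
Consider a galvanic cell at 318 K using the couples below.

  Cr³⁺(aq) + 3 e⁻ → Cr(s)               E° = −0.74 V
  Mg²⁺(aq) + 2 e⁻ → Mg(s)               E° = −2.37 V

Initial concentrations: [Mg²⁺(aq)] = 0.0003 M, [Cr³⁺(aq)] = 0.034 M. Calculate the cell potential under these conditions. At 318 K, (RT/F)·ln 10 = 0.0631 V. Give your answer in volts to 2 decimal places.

Cr³⁺/Cr is reduced (cathode, E° = −0.74 V) and Mg²⁺/Mg is oxidized (anode).
The standard potential is −0.74 − (−2.37) = +1.63 V and the balanced reaction transfers n = 6 electrons.
Balancing gives 2 Cr³⁺(aq) + 3 Mg(s) → 2 Cr(s) + 3 Mg²⁺(aq); hence Q = [Mg²⁺(aq)]^3 / [Cr³⁺(aq)]^2 = 2.34×10^−8 (log Q = −7.632).
Applying E = E° − (RT ln10/nF)·log Q gives +1.63 − (0.0631/6)(−7.632) = +1.71 V.

+1.71 V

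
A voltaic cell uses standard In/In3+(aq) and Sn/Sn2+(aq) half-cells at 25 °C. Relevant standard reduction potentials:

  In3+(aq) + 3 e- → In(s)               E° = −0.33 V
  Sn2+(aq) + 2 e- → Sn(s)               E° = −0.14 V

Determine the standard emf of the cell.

The Sn²⁺/Sn couple has the higher E°, so Sn ion is reduced (cathode) and In is oxidized (anode).
E°cell = E°(cathode) − E°(anode) = −0.14 − (−0.33) = +0.19 V.

+0.19 V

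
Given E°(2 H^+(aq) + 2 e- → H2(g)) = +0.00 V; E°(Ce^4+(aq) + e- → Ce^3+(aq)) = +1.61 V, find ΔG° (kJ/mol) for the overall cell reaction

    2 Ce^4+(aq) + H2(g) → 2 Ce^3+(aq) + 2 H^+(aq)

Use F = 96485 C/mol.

−311 kJ/mol

In the reaction as written Ce^4+(aq) is reduced, so the Ce⁴⁺/Ce³⁺ couple is the cathode and 2H⁺/H₂ is the anode.
E°cell = +1.61 − (+0.00) = +1.61 V; balancing electrons gives n = 2.
ΔG° = −nFE°cell = −(2)(96485)(+1.61) J/mol = −311 kJ/mol.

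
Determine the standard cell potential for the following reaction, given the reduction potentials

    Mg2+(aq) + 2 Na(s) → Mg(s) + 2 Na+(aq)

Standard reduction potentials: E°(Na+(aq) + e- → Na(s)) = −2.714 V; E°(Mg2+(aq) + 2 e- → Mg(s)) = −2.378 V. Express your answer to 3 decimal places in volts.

+0.336 V

Mg2+(aq) gains electrons, so the Mg²⁺/Mg couple is the cathode; the Na⁺/Na couple is the anode.
E°cell = E°(cathode) − E°(anode) = −2.378 − (−2.714) = +0.336 V.
The positive value indicates the reaction is spontaneous as written.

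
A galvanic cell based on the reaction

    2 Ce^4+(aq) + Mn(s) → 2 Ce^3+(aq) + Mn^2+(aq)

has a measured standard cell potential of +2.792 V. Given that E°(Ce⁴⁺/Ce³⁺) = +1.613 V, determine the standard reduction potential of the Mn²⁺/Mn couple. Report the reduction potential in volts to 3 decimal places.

In the reaction as written the Ce⁴⁺/Ce³⁺ couple is reduced (cathode) and Mn²⁺/Mn is oxidized (anode), so E°cell = E°(Ce⁴⁺/Ce³⁺) − E°(Mn²⁺/Mn).
E°(Mn²⁺/Mn) = E°(cathode) − E°cell = +1.613 − (+2.792) = −1.179 V.

−1.179 V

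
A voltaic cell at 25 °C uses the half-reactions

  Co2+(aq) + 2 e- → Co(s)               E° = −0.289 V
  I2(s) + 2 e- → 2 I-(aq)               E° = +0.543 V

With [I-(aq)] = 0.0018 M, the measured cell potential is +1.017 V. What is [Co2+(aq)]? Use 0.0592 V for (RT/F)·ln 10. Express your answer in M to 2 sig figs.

0.17 M

With I₂/I⁻ at the cathode and Co²⁺/Co at the anode, E°cell = +0.543 − (−0.289) = +0.832 V (n = 2).
Rearranging E = E° − (0.0592/n)·log Q gives log Q = 2(+0.832 − (+1.017))/0.0592 = −6.250.
Balancing electrons gives I2(s) + Co(s) → 2 I-(aq) + Co2+(aq); thus Q = [I-(aq)]^2·[Co2+(aq)].
Solving for the unknown gives log [Co2+(aq)] = −0.761, so [Co2+(aq)] ≈ 0.17 M.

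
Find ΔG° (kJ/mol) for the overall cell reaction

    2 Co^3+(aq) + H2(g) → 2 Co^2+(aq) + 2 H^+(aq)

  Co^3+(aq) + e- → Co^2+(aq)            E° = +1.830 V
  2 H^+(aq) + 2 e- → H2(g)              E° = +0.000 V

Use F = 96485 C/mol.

−353 kJ/mol

In the reaction as written Co^3+(aq) is reduced, so the Co³⁺/Co²⁺ couple is the cathode and 2H⁺/H₂ is the anode.
E°cell = +1.830 − (+0.000) = +1.830 V; balancing electrons gives n = 2.
ΔG° = −nFE°cell = −(2)(96485)(+1.830) J/mol = −353 kJ/mol.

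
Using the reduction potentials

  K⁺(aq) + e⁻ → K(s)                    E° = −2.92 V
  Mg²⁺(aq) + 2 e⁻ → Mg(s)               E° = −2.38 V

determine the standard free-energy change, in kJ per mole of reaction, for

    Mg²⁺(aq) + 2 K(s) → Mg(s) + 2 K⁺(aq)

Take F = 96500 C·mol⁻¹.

−104 kJ/mol

In the reaction as written Mg²⁺(aq) is reduced, so the Mg²⁺/Mg couple is the cathode and K⁺/K is the anode.
E°cell = −2.38 − (−2.92) = +0.54 V; balancing electrons gives n = 2.
ΔG° = −nFE°cell = −(2)(96500)(+0.54) J/mol = −104 kJ/mol.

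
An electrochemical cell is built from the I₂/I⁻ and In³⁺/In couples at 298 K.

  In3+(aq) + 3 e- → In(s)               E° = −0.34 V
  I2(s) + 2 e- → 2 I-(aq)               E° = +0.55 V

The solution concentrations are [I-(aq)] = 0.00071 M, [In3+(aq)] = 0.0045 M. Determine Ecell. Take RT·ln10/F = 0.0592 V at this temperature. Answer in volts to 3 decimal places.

+1.123 V

The I₂/I⁻ couple has the more positive E°, so it is the cathode; In³⁺/In is the anode.
E°cell = +0.55 − (−0.34) = +0.89 V, with n = 6 electrons transferred.
The balanced reaction is 3 I2(s) + 2 In(s) → 6 I-(aq) + 2 In3+(aq), so Q = [I-(aq)]^6·[In3+(aq)]^2 = 2.59×10^−24 and log Q = −23.586.
E = E° − (0.0592/n)·log Q = +0.89 − (0.0592/6)(−23.586) = +1.123 V.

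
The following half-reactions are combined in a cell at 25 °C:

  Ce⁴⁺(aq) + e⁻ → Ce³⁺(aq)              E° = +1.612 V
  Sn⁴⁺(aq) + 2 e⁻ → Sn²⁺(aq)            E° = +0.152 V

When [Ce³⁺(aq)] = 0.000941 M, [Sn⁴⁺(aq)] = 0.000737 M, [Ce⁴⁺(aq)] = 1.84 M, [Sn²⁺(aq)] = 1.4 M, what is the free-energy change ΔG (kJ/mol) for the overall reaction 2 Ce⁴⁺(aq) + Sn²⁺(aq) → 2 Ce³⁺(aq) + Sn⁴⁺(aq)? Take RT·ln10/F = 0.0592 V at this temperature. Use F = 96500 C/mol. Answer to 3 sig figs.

The standard cell potential is +1.612 − (+0.152) = +1.460 V, with n = 2 electrons in the balanced equation.
Here Q = ([Ce³⁺(aq)]^2·[Sn⁴⁺(aq)]) / ([Ce⁴⁺(aq)]^2·[Sn²⁺(aq)]) = 1.38×10^−10 (log Q = −9.861), giving E = +1.460 − (0.0592/2)·(−9.861) = +1.7519 V.
Finally ΔG = −nFE = −(2)(96500 C/mol)(+1.7519 V) = −338 kJ/mol.

−338 kJ/mol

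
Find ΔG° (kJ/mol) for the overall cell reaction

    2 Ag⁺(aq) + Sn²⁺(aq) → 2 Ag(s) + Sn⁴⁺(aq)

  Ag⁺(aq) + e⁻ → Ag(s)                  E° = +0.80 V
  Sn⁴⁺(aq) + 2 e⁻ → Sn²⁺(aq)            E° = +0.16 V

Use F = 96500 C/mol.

−124 kJ/mol

In the reaction as written Ag⁺(aq) is reduced, so the Ag⁺/Ag couple is the cathode and Sn⁴⁺/Sn²⁺ is the anode.
E°cell = +0.80 − (+0.16) = +0.64 V; balancing electrons gives n = 2.
ΔG° = −nFE°cell = −(2)(96500)(+0.64) J/mol = −124 kJ/mol.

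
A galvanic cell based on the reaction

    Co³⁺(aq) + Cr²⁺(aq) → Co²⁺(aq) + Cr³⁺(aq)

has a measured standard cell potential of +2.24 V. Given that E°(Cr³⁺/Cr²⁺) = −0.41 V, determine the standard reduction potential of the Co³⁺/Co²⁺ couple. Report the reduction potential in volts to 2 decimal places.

+1.83 V

In the reaction as written the Co³⁺/Co²⁺ couple is reduced (cathode) and Cr³⁺/Cr²⁺ is oxidized (anode), so E°cell = E°(Co³⁺/Co²⁺) − E°(Cr³⁺/Cr²⁺).
E°(Co³⁺/Co²⁺) = E°cell + E°(anode) = +2.24 + (−0.41) = +1.83 V.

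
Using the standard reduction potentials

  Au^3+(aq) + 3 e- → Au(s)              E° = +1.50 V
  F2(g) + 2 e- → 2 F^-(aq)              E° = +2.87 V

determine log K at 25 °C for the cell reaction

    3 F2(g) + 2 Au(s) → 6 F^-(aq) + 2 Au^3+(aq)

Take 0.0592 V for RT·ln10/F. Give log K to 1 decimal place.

The F₂/F⁻ couple is reduced (cathode); E°cell = +2.87 − (+1.50) = +1.37 V with n = 6.
At equilibrium E = 0, so log K = nE°cell / 0.0592 = (6)(+1.37) / 0.0592 = 138.9.

log K = 138.9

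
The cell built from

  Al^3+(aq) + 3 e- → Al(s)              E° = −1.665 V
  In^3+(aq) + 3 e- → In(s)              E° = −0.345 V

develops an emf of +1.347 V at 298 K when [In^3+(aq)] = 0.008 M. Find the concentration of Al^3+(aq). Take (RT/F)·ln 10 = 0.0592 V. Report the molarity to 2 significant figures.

In³⁺/In is the cathode (higher E°); E°cell = −0.345 − (−1.665) = +1.320 V with n = 3.
Since E = E° − (0.0592/n)·log Q, log Q = n(E° − E)/0.0592 = −1.368.
For In^3+(aq) + Al(s) → In(s) + Al^3+(aq), the reaction quotient is Q = [Al^3+(aq)] / [In^3+(aq)].
Isolating [Al^3+(aq)] in Q = 10^{−1.368} yields log [Al^3+(aq)] = −3.465, i.e. 0.00034 M.

0.00034 M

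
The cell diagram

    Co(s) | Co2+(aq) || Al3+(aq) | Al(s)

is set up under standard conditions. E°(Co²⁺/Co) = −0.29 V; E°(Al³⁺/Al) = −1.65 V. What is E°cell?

By convention the left-hand electrode in cell notation is the anode (oxidation) and the right-hand electrode is the cathode (reduction).
E°cell = E°(right) − E°(left) = −1.65 − (−0.29) = −1.36 V.
The negative sign shows that, as written, the cell would require an external voltage to drive the reaction.

−1.36 V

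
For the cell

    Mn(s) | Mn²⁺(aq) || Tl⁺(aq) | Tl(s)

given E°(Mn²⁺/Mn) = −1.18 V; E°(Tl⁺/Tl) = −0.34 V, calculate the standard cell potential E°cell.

+0.84 V

By convention the left-hand electrode in cell notation is the anode (oxidation) and the right-hand electrode is the cathode (reduction).
E°cell = E°(right) − E°(left) = −0.34 − (−1.18) = +0.84 V.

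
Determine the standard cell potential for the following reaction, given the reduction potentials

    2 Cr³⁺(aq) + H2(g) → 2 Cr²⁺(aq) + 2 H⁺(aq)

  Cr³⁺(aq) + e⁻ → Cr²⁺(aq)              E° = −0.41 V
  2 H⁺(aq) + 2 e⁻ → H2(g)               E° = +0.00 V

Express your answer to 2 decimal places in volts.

In the reaction as written, Cr³⁺(aq) is reduced (cathode) and H⁺(aq) is produced by oxidation at the anode.
E°cell = E°(cathode) − E°(anode) = −0.41 − (+0.00) = −0.41 V.
The negative E°cell means the reaction is non-spontaneous in the direction written.

−0.41 V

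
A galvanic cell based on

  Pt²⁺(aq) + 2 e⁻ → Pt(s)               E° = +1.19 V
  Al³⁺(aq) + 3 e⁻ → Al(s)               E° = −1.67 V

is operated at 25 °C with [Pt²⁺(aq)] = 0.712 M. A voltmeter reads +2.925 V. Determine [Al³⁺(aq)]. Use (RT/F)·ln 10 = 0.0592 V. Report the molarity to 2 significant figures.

The Pt²⁺/Pt couple has the larger reduction potential, so it is the cathode: E°cell = +1.19 − (−1.67) = +2.86 V and n = 6.
Rearranging E = E° − (0.0592/n)·log Q gives log Q = 6(+2.86 − (+2.925))/0.0592 = −6.588.
The balanced reaction is 3 Pt²⁺(aq) + 2 Al(s) → 3 Pt(s) + 2 Al³⁺(aq), so Q = [Al³⁺(aq)]^2 / [Pt²⁺(aq)]^3.
Solving for the unknown gives log [Al³⁺(aq)] = −3.515, so [Al³⁺(aq)] ≈ 0.00031 M.

0.00031 M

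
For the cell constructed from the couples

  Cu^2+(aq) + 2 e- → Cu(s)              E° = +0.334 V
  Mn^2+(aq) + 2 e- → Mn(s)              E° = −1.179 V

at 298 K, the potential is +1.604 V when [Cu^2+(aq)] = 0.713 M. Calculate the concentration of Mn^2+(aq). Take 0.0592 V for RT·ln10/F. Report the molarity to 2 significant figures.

With Cu²⁺/Cu at the cathode and Mn²⁺/Mn at the anode, E°cell = +0.334 − (−1.179) = +1.513 V (n = 2).
Rearranging E = E° − (0.0592/n)·log Q gives log Q = 2(+1.513 − (+1.604))/0.0592 = −3.074.
For Cu^2+(aq) + Mn(s) → Cu(s) + Mn^2+(aq), the reaction quotient is Q = [Mn^2+(aq)] / [Cu^2+(aq)].
Substituting the known concentrations and solving, log [Mn^2+(aq)] = −3.221 and [Mn^2+(aq)] = 0.00060 M.

0.00060 M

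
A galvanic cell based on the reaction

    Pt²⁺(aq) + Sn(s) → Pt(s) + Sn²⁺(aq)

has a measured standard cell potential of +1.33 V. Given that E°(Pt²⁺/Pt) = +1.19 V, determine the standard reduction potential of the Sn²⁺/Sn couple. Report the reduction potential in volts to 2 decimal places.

In the reaction as written the Pt²⁺/Pt couple is reduced (cathode) and Sn²⁺/Sn is oxidized (anode), so E°cell = E°(Pt²⁺/Pt) − E°(Sn²⁺/Sn).
E°(Sn²⁺/Sn) = E°(cathode) − E°cell = +1.19 − (+1.33) = −0.14 V.

−0.14 V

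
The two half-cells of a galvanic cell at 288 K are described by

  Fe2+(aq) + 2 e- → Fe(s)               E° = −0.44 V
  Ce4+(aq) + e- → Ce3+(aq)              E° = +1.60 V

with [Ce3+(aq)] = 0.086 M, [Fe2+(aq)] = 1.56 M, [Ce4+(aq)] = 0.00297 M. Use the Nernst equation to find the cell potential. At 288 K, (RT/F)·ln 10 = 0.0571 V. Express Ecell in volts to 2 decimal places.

Ce⁴⁺/Ce³⁺ is reduced (cathode, E° = +1.60 V) and Fe²⁺/Fe is oxidized (anode).
E°cell = E°cat − E°an = +1.60 − (−0.44) = +2.04 V; n = 2.
The balanced reaction is 2 Ce4+(aq) + Fe(s) → 2 Ce3+(aq) + Fe2+(aq), so Q = ([Ce3+(aq)]^2·[Fe2+(aq)]) / [Ce4+(aq)]^2 = 1.31×10^3 and log Q = 3.117.
E = E° − (0.0571/n)·log Q = +2.04 − (0.0571/2)(3.117) = +1.95 V.

+1.95 V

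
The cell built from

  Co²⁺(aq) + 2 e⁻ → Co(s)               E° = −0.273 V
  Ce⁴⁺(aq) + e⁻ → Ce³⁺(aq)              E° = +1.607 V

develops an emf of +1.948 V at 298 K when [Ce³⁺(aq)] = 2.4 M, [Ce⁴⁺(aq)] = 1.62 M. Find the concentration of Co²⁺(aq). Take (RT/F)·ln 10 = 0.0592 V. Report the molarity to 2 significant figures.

0.0023 M

The Ce⁴⁺/Ce³⁺ couple has the larger reduction potential, so it is the cathode: E°cell = +1.607 − (−0.273) = +1.880 V and n = 2.
Rearranging E = E° − (0.0592/n)·log Q gives log Q = 2(+1.880 − (+1.948))/0.0592 = −2.297.
The balanced reaction is 2 Ce⁴⁺(aq) + Co(s) → 2 Ce³⁺(aq) + Co²⁺(aq), so Q = ([Ce³⁺(aq)]^2·[Co²⁺(aq)]) / [Ce⁴⁺(aq)]^2.
Isolating [Co²⁺(aq)] in Q = 10^{−2.297} yields log [Co²⁺(aq)] = −2.638, i.e. 0.0023 M.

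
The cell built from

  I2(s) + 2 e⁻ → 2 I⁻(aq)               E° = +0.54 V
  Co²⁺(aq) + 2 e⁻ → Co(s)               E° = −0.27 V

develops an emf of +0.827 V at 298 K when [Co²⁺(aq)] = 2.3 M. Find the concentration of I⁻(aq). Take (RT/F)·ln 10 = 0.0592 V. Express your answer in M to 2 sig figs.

0.34 M

I₂/I⁻ is the cathode (higher E°); E°cell = +0.54 − (−0.27) = +0.81 V with n = 2.
Since E = E° − (0.0592/n)·log Q, log Q = n(E° − E)/0.0592 = −0.574.
Balancing electrons gives I2(s) + Co(s) → 2 I⁻(aq) + Co²⁺(aq); thus Q = [I⁻(aq)]^2·[Co²⁺(aq)].
Solving for the unknown gives log [I⁻(aq)] = −0.468, so [I⁻(aq)] ≈ 0.34 M.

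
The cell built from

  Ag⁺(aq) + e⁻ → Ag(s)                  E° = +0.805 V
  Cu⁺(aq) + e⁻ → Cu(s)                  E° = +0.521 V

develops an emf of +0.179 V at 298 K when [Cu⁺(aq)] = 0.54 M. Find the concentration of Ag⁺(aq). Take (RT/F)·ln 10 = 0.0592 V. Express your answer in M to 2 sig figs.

0.0091 M

The Ag⁺/Ag couple has the larger reduction potential, so it is the cathode: E°cell = +0.805 − (+0.521) = +0.284 V and n = 1.
From the Nernst equation, log Q = n(E° − E)/0.0592 = 1·(+0.284 − (+0.179))/0.0592 = 1.774.
Balancing electrons gives Ag⁺(aq) + Cu(s) → Ag(s) + Cu⁺(aq); thus Q = [Cu⁺(aq)] / [Ag⁺(aq)].
Isolating [Ag⁺(aq)] in Q = 10^{1.774} yields log [Ag⁺(aq)] = −2.042, i.e. 0.0091 M.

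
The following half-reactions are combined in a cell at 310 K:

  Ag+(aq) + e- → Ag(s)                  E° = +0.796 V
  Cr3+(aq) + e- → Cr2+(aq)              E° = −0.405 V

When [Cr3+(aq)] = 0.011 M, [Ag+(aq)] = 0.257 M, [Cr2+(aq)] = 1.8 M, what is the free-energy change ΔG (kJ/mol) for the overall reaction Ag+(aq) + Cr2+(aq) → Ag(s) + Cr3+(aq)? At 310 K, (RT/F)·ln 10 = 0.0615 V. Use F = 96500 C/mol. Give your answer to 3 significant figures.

With Ag⁺/Ag reduced at the cathode, E°cell = +0.796 − (−0.405) = +1.201 V and n = 1.
Here Q = [Cr3+(aq)] / ([Ag+(aq)]·[Cr2+(aq)]) = 0.0238 (log Q = −1.624), giving E = +1.201 − (0.0615/1)·(−1.624) = +1.3009 V.
Finally ΔG = −nFE = −(1)(96500 C/mol)(+1.3009 V) = −126 kJ/mol.

−126 kJ/mol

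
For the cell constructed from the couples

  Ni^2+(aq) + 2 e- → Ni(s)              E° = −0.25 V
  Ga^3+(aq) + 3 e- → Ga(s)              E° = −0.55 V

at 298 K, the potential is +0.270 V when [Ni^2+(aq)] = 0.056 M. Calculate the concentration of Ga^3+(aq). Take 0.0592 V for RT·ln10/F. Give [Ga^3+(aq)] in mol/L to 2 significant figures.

0.44 M

The Ni²⁺/Ni couple has the larger reduction potential, so it is the cathode: E°cell = −0.25 − (−0.55) = +0.30 V and n = 6.
From the Nernst equation, log Q = n(E° − E)/0.0592 = 6·(+0.30 − (+0.270))/0.0592 = 3.041.
The balanced reaction is 3 Ni^2+(aq) + 2 Ga(s) → 3 Ni(s) + 2 Ga^3+(aq), so Q = [Ga^3+(aq)]^2 / [Ni^2+(aq)]^3.
Isolating [Ga^3+(aq)] in Q = 10^{3.041} yields log [Ga^3+(aq)] = −0.357, i.e. 0.44 M.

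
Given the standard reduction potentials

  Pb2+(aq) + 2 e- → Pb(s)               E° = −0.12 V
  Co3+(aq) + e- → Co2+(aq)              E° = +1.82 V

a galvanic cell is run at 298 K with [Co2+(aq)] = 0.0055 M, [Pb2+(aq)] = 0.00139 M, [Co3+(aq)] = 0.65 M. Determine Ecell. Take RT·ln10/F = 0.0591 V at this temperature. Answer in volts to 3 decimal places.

+2.147 V

The Co³⁺/Co²⁺ couple has the more positive E°, so it is the cathode; Pb²⁺/Pb is the anode.
The standard potential is +1.82 − (−0.12) = +1.94 V and the balanced reaction transfers n = 2 electrons.
Balancing gives 2 Co3+(aq) + Pb(s) → 2 Co2+(aq) + Pb2+(aq); hence Q = ([Co2+(aq)]^2·[Pb2+(aq)]) / [Co3+(aq)]^2 = 9.95×10^−8 (log Q = −7.002).
Applying E = E° − (RT ln10/nF)·log Q gives +1.94 − (0.0591/2)(−7.002) = +2.147 V.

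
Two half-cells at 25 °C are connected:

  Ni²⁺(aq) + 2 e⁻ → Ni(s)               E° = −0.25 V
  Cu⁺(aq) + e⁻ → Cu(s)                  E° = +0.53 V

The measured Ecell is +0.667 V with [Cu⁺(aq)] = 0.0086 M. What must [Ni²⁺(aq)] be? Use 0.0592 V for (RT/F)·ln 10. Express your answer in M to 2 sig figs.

The Cu⁺/Cu couple has the larger reduction potential, so it is the cathode: E°cell = +0.53 − (−0.25) = +0.78 V and n = 2.
From the Nernst equation, log Q = n(E° − E)/0.0592 = 2·(+0.78 − (+0.667))/0.0592 = 3.818.
For 2 Cu⁺(aq) + Ni(s) → 2 Cu(s) + Ni²⁺(aq), the reaction quotient is Q = [Ni²⁺(aq)] / [Cu⁺(aq)]^2.
Isolating [Ni²⁺(aq)] in Q = 10^{3.818} yields log [Ni²⁺(aq)] = −0.313, i.e. 0.49 M.

0.49 M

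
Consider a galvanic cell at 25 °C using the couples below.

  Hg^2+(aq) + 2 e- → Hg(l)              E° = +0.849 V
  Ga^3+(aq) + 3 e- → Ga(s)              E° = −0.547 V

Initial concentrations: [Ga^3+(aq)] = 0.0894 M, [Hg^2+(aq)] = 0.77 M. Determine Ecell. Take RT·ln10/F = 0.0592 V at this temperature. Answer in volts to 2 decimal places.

Hg²⁺/Hg is reduced (cathode, E° = +0.849 V) and Ga³⁺/Ga is oxidized (anode).
The standard potential is +0.849 − (−0.547) = +1.396 V and the balanced reaction transfers n = 6 electrons.
The balanced reaction is 3 Hg^2+(aq) + 2 Ga(s) → 3 Hg(l) + 2 Ga^3+(aq), so Q = [Ga^3+(aq)]^2 / [Hg^2+(aq)]^3 = 0.0175 and log Q = −1.757.
Applying E = E° − (RT ln10/nF)·log Q gives +1.396 − (0.0592/6)(−1.757) = +1.41 V.

+1.41 V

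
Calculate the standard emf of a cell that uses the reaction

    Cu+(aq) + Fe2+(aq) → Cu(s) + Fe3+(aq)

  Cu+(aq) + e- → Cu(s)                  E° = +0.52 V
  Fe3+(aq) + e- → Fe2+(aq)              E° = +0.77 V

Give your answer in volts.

−0.25 V

Cu+(aq) gains electrons, so the Cu⁺/Cu couple is the cathode; the Fe³⁺/Fe²⁺ couple is the anode.
E°cell = E°(cathode) − E°(anode) = +0.52 − (+0.77) = −0.25 V.
The negative E°cell means the reaction is non-spontaneous in the direction written.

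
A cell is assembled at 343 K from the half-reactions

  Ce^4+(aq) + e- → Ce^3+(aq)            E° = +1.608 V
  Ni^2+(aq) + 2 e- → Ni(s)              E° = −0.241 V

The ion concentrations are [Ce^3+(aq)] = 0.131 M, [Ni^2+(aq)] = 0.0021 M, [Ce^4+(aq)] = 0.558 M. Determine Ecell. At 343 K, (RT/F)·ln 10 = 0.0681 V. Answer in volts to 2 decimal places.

Ce⁴⁺/Ce³⁺ is reduced (cathode, E° = +1.608 V) and Ni²⁺/Ni is oxidized (anode).
E°cell = E°cat − E°an = +1.608 − (−0.241) = +1.849 V; n = 2.
For the overall reaction 2 Ce^4+(aq) + Ni(s) → 2 Ce^3+(aq) + Ni^2+(aq), Q = ([Ce^3+(aq)]^2·[Ni^2+(aq)]) / [Ce^4+(aq)]^2 = 0.000116, giving log Q = −3.937.
By the Nernst equation, E = +1.849 − (0.0681/2)·(−3.937) = +1.98 V.

+1.98 V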